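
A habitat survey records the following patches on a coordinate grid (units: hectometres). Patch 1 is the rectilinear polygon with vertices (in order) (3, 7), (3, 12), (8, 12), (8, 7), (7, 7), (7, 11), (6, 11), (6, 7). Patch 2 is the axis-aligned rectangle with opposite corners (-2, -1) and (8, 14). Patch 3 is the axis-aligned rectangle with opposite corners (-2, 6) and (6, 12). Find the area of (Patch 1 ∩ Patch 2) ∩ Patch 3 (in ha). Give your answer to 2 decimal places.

The region (Patch 1 ∩ Patch 2) ∩ Patch 3 is the polygon with vertices (6,12), (6,11), (6,7), (3,7), (3,12).
By the shoelace formula its area is 15.00.

15.00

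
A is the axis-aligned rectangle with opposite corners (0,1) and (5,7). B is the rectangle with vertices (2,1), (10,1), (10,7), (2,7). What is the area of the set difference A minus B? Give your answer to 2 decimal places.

12.00

|A∩B|: x∈[2,5], y∈[1,7] → 3·6 = 18.
|A| = 30.
|A ∖ B| = |A| − |A∩B| = 30 − 18 = 12.00.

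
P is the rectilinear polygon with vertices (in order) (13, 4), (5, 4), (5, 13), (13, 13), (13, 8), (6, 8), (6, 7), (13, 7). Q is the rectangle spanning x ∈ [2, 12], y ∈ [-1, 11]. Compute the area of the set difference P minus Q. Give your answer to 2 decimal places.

22.00

|P| = 65, |P∩Q| = 43.
|P ∖ Q| = |P| − |P∩Q| = 65 − 43 = 22.00.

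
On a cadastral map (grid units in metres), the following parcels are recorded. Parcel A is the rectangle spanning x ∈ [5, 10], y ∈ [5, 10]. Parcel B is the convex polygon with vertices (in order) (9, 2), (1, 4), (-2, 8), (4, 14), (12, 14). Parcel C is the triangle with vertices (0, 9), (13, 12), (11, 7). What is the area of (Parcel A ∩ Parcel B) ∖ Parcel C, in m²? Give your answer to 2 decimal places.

|Parcel A ∩ Parcel B| = 24.875.
|(Parcel A ∩ Parcel B) ∩ Parcel C| = 11.8182.
|(Parcel A ∩ Parcel B) ∖ Parcel C| = 24.875 − 11.8182 = 13.06.

13.06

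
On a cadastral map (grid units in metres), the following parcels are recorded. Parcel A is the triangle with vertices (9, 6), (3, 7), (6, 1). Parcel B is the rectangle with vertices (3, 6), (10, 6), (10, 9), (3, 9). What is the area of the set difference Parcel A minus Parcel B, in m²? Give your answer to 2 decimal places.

13.75

|Parcel A| = 16.5, |Parcel A∩Parcel B| = 2.75.
|Parcel A ∖ Parcel B| = |Parcel A| − |Parcel A∩Parcel B| = 16.5 − 2.75 = 13.75.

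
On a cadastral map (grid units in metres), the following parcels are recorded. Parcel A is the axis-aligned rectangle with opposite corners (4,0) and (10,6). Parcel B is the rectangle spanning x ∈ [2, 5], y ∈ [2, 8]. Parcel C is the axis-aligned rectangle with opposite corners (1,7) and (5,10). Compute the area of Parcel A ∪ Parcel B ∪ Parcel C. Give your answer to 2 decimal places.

59.00

By inclusion–exclusion:
Individual areas: |Parcel A| = 36, |Parcel B| = 18, |Parcel C| = 12.
|Parcel A∩Parcel B|: x∈[4,5], y∈[2,6] → 1·4 = 4.
|Parcel A∩Parcel C| = 0 (no overlap).
|Parcel B∩Parcel C|: x∈[2,5], y∈[7,8] → 3·1 = 3.
|Parcel A∩Parcel B∩Parcel C| = 0.
|Parcel A ∪ Parcel B ∪ Parcel C| = 66 − 7 + 0 = 59.00.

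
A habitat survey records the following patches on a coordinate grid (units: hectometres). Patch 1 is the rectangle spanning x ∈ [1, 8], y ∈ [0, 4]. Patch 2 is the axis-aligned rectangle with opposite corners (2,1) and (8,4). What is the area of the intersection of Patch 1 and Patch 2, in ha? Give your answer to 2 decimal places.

18.00

|Patch 1∩Patch 2|: x∈[2,8], y∈[1,4] → 6·3 = 18.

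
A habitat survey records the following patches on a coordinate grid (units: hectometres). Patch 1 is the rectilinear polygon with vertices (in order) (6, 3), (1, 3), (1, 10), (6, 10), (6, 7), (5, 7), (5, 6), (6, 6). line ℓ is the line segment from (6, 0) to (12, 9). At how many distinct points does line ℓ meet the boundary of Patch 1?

0

The segment lies entirely outside Patch 1 and never meets its boundary.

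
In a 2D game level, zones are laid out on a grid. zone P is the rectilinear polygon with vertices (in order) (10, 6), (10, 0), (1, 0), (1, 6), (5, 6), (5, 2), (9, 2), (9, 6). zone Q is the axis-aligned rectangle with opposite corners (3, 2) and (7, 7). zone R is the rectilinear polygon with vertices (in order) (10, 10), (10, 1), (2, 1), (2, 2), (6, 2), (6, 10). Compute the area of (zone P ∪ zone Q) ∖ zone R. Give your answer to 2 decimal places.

33.00

|zone P ∪ zone Q| = 50.
|(zone P ∪ zone Q) ∩ zone R| = 17.
|(zone P ∪ zone Q) ∖ zone R| = 50 − 17 = 33.00.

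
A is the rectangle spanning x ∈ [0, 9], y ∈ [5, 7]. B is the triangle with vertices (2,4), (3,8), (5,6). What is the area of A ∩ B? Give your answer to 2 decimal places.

The intersection is the polygon with vertices (4,7), (5,6), (3.5,5), (2.25,5), (2.75,7).
By the shoelace formula its area is 3.75.

3.75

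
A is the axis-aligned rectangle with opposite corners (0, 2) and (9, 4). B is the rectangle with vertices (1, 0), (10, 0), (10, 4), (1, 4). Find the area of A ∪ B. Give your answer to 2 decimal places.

By inclusion–exclusion:
Individual areas: |A| = 18, |B| = 36.
|A∩B|: x∈[1,9], y∈[2,4] → 8·2 = 16.
|A ∪ B| = 54 − 16 = 38.00.

38.00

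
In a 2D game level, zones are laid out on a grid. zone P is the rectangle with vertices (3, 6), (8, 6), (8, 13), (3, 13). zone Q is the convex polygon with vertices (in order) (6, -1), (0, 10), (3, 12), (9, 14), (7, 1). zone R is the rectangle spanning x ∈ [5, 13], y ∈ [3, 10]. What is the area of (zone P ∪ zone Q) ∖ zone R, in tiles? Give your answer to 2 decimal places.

50.58

|zone P ∪ zone Q| = 70.6731.
|(zone P ∪ zone Q) ∩ zone R| = 20.0962.
|(zone P ∪ zone Q) ∖ zone R| = 70.6731 − 20.0962 = 50.58.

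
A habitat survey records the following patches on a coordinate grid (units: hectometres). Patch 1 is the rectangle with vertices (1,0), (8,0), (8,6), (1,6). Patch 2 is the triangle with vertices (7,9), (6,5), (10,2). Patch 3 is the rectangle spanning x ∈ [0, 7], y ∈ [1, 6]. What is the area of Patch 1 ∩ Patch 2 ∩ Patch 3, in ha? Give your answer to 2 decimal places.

1.25

The intersection is the polygon with vertices (6,5), (6.25,6), (7,6), (7,4.25).
By the shoelace formula its area is 1.25.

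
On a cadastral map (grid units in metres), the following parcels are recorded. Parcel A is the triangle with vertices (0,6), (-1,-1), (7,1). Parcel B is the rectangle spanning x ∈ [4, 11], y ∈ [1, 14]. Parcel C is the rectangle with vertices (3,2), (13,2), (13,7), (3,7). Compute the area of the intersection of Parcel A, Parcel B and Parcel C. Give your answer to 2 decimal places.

The intersection is the polygon with vertices (4,3.143), (5.6,2), (4,2).
By the shoelace formula its area is 0.91.

0.91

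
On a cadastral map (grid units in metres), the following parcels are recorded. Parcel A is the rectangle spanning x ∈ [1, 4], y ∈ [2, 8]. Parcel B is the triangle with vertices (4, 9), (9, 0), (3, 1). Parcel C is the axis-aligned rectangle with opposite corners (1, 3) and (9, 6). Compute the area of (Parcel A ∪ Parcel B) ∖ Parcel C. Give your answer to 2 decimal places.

23.00

|Parcel A ∪ Parcel B| = 39.5.
|(Parcel A ∪ Parcel B) ∩ Parcel C| = 16.5.
|(Parcel A ∪ Parcel B) ∖ Parcel C| = 39.5 − 16.5 = 23.00.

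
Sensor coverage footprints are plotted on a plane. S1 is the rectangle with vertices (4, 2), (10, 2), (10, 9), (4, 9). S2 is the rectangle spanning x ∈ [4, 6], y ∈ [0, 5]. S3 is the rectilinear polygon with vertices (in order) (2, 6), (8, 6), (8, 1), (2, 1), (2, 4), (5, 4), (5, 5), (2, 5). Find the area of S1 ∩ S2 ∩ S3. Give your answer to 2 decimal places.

5.00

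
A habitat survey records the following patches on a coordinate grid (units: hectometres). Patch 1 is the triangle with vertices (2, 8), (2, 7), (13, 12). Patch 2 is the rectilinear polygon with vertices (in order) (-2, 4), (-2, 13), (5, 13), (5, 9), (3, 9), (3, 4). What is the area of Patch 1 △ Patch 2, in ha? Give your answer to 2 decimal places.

|Patch 1| = 5.5, |Patch 2| = 53, |Patch 1∩Patch 2| = 0.9659.
|Patch 1 △ Patch 2| = |Patch 1| + |Patch 2| − 2·|Patch 1∩Patch 2| = 5.5 + 53 − 1.9318 = 56.57.

56.57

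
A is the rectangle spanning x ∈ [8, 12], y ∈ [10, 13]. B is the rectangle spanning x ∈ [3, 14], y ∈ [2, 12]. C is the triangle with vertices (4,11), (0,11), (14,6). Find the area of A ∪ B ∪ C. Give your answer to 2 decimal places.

By inclusion–exclusion:
Individual areas: |A| = 12, |B| = 110, |C| = 10.
|A∩B|: x∈[8,12], y∈[10,12] → 4·2 = 8.
|A∩C| = 0.
|B∩C| = 8.3929.
|A∩B∩C| = 0.
|A ∪ B ∪ C| = 132 − 16.3929 + 0 = 115.61.

115.61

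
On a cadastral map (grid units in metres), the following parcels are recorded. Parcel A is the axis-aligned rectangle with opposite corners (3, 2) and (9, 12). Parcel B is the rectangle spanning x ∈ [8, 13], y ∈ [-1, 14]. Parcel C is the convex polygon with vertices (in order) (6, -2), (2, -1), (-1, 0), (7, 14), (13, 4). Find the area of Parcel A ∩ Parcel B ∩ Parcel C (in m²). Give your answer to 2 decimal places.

9.47

The intersection is the polygon with vertices (9,2), (8,2), (8,12), (8.2,12), (9,10.667).
By the shoelace formula its area is 9.47.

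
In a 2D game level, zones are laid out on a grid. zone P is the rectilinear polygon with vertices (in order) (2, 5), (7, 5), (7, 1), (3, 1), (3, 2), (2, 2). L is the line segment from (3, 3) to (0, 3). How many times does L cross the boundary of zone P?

1

The segment meets the boundary at (2,3).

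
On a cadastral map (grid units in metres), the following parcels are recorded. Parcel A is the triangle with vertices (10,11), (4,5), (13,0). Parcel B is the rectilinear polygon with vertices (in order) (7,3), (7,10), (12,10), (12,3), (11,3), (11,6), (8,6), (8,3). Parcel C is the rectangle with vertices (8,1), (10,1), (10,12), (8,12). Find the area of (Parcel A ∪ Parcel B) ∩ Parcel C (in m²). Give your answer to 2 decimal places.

The region (Parcel A ∪ Parcel B) ∩ Parcel C is the polygon with vertices (8,2.778), (8,10), (9,10), (10,11), (10,1.667).
By the shoelace formula its area is 16.06.

16.06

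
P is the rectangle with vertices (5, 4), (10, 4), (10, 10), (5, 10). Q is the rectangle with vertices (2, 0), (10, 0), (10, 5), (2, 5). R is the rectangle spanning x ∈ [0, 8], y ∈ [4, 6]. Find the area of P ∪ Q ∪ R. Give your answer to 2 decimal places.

By inclusion–exclusion:
Individual areas: |P| = 30, |Q| = 40, |R| = 16.
|P∩Q|: x∈[5,10], y∈[4,5] → 5·1 = 5.
|P∩R|: x∈[5,8], y∈[4,6] → 3·2 = 6.
|Q∩R|: x∈[2,8], y∈[4,5] → 6·1 = 6.
|P∩Q∩R| = 3.
|P ∪ Q ∪ R| = 86 − 17 + 3 = 72.00.

72.00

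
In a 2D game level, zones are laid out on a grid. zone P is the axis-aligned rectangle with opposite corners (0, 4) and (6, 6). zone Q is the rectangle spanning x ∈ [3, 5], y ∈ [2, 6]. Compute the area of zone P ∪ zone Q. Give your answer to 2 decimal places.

By inclusion–exclusion:
Individual areas: |zone P| = 12, |zone Q| = 8.
|zone P∩zone Q|: x∈[3,5], y∈[4,6] → 2·2 = 4.
|zone P ∪ zone Q| = 20 − 4 = 16.00.

16.00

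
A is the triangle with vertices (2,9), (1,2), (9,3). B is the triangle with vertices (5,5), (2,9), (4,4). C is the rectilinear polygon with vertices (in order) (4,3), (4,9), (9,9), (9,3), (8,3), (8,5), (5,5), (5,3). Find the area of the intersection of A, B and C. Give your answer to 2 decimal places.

The intersection is the polygon with vertices (4,4), (4,6.333), (5,5).
By the shoelace formula its area is 1.17.

1.17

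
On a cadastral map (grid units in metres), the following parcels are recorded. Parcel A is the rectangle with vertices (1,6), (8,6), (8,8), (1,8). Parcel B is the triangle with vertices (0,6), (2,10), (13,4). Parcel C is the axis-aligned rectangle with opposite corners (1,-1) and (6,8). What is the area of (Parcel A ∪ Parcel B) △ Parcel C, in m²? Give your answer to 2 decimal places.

|Parcel A ∪ Parcel B| = 29.4848.
|(Parcel A ∪ Parcel B) ∩ Parcel C| = 12.6923.
|(Parcel A ∪ Parcel B) △ Parcel C| = 29.4848 + 45 − 25.3846 = 49.10.

49.10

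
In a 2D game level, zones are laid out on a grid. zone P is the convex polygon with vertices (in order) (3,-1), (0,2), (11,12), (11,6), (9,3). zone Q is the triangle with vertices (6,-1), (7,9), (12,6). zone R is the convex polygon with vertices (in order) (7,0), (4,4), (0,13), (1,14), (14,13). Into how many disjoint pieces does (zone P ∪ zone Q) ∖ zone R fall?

(zone P ∪ zone Q) ∖ zone R splits into 3 disjoint pieces (area 18.71, area 5.7606, area 0.8487).

3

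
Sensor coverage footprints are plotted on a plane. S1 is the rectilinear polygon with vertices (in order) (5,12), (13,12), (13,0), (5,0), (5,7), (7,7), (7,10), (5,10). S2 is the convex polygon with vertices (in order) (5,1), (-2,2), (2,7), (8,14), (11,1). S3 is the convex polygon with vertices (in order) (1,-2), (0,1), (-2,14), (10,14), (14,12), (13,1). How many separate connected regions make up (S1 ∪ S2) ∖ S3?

2

(S1 ∪ S2) ∖ S3 splits into 2 disjoint pieces (area 2, area 2.0355).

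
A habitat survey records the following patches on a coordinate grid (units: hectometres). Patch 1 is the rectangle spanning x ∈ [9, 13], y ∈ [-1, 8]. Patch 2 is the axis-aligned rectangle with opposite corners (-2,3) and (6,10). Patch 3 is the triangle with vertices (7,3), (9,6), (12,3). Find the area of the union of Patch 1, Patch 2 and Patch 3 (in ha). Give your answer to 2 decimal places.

95.00

By inclusion–exclusion:
Individual areas: |Patch 1| = 36, |Patch 2| = 56, |Patch 3| = 7.5.
|Patch 1∩Patch 2| = 0 (no overlap).
|Patch 1∩Patch 3| = 4.5.
|Patch 2∩Patch 3| = 0.
|Patch 1∩Patch 2∩Patch 3| = 0.
|Patch 1 ∪ Patch 2 ∪ Patch 3| = 99.5 − 4.5 + 0 = 95.00.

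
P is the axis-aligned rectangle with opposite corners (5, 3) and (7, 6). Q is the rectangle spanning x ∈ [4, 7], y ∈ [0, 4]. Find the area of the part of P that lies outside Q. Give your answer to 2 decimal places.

4.00

|P∩Q|: x∈[5,7], y∈[3,4] → 2·1 = 2.
|P| = 6.
|P ∖ Q| = |P| − |P∩Q| = 6 − 2 = 4.00.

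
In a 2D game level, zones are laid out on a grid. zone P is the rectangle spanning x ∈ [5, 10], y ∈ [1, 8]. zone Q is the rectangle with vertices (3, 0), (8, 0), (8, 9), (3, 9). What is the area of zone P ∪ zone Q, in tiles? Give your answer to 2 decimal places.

59.00

By inclusion–exclusion:
Individual areas: |zone P| = 35, |zone Q| = 45.
|zone P∩zone Q|: x∈[5,8], y∈[1,8] → 3·7 = 21.
|zone P ∪ zone Q| = 80 − 21 = 59.00.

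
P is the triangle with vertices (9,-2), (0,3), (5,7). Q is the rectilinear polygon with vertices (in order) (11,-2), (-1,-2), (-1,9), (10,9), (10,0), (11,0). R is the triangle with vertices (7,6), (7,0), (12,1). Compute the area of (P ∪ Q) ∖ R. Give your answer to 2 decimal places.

110.40

|P ∪ Q| = 123.
|(P ∪ Q) ∩ R| = 12.6.
|(P ∪ Q) ∖ R| = 123 − 12.6 = 110.40.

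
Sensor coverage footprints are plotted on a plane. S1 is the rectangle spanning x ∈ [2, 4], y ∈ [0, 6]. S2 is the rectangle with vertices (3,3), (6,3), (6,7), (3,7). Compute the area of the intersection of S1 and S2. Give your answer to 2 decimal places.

|S1∩S2|: x∈[3,4], y∈[3,6] → 1·3 = 3.

3.00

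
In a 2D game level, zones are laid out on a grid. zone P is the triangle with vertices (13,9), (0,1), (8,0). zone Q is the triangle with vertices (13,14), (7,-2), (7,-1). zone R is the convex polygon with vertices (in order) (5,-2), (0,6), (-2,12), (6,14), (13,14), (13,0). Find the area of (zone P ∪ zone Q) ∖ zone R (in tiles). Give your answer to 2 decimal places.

2.88

|zone P ∪ zone Q| = 39.6066.
|(zone P ∪ zone Q) ∩ zone R| = 36.7227.
|(zone P ∪ zone Q) ∖ zone R| = 39.6066 − 36.7227 = 2.88.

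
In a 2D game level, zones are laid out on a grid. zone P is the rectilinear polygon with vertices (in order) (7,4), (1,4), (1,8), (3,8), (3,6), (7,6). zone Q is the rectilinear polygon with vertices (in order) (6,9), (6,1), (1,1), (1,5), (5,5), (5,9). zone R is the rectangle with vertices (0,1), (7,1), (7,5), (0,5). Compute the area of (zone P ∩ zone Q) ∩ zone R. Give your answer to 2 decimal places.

5.00

The region (zone P ∩ zone Q) ∩ zone R is the polygon with vertices (1,5), (5,5), (6,5), (6,4), (1,4).
By the shoelace formula its area is 5.00.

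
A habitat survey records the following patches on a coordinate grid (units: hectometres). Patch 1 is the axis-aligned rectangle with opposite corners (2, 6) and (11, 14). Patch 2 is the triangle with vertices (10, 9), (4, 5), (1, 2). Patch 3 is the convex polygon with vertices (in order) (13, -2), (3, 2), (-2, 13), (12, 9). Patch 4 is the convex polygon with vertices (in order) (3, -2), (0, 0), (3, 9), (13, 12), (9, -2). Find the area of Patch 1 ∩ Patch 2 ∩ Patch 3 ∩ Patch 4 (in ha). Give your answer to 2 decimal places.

0.96

The intersection is the polygon with vertices (6.143,6), (5.5,6), (10,9).
By the shoelace formula its area is 0.96.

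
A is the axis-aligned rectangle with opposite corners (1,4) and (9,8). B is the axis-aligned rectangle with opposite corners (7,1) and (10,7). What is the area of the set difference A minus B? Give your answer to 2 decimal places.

26.00

|A∩B|: x∈[7,9], y∈[4,7] → 2·3 = 6.
|A| = 32.
|A ∖ B| = |A| − |A∩B| = 32 − 6 = 26.00.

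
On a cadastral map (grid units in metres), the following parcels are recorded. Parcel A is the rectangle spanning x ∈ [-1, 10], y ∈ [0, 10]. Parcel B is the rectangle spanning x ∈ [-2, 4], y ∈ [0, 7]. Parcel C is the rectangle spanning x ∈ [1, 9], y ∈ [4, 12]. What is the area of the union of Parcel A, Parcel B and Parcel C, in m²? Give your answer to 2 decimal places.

133.00

By inclusion–exclusion:
Individual areas: |Parcel A| = 110, |Parcel B| = 42, |Parcel C| = 64.
|Parcel A∩Parcel B|: x∈[-1,4], y∈[0,7] → 5·7 = 35.
|Parcel A∩Parcel C|: x∈[1,9], y∈[4,10] → 8·6 = 48.
|Parcel B∩Parcel C|: x∈[1,4], y∈[4,7] → 3·3 = 9.
|Parcel A∩Parcel B∩Parcel C| = 9.
|Parcel A ∪ Parcel B ∪ Parcel C| = 216 − 92 + 9 = 133.00.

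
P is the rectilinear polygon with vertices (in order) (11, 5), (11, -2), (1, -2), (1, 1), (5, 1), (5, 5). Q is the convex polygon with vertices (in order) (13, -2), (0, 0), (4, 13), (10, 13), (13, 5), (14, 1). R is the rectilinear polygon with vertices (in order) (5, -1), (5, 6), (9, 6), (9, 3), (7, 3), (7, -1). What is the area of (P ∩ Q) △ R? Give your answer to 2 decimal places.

|P ∩ Q| = 43.2308.
|(P ∩ Q) ∩ R| = 15.8269.
|(P ∩ Q) △ R| = 43.2308 + 20 − 31.6538 = 31.58.

31.58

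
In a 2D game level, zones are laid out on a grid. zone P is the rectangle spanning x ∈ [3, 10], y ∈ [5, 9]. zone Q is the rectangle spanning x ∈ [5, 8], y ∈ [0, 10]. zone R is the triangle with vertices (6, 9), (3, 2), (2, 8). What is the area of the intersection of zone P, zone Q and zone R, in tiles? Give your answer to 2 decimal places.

1.04

The intersection is the polygon with vertices (5,8.75), (6,9), (5,6.667).
By the shoelace formula its area is 1.04.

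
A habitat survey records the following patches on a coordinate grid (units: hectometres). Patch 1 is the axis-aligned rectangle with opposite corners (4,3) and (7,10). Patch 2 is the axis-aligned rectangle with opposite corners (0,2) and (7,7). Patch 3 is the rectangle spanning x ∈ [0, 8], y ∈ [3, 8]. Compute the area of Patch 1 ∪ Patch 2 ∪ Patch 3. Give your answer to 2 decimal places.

53.00

By inclusion–exclusion:
Individual areas: |Patch 1| = 21, |Patch 2| = 35, |Patch 3| = 40.
|Patch 1∩Patch 2|: x∈[4,7], y∈[3,7] → 3·4 = 12.
|Patch 1∩Patch 3|: x∈[4,7], y∈[3,8] → 3·5 = 15.
|Patch 2∩Patch 3|: x∈[0,7], y∈[3,7] → 7·4 = 28.
|Patch 1∩Patch 2∩Patch 3| = 12.
|Patch 1 ∪ Patch 2 ∪ Patch 3| = 96 − 55 + 12 = 53.00.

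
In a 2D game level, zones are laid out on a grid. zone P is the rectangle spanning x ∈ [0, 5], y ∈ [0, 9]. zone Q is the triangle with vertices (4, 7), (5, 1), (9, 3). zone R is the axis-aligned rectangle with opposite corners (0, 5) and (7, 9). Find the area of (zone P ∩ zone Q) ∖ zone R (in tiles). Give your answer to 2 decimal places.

1.33

|zone P ∩ zone Q| = 2.6.
|(zone P ∩ zone Q) ∩ zone R| = 1.2667.
|(zone P ∩ zone Q) ∖ zone R| = 2.6 − 1.2667 = 1.33.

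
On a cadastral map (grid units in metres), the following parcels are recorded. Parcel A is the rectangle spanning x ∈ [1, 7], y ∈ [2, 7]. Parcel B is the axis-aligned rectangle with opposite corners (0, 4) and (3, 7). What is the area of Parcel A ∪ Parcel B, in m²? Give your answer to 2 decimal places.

By inclusion–exclusion:
Individual areas: |Parcel A| = 30, |Parcel B| = 9.
|Parcel A∩Parcel B|: x∈[1,3], y∈[4,7] → 2·3 = 6.
|Parcel A ∪ Parcel B| = 39 − 6 = 33.00.

33.00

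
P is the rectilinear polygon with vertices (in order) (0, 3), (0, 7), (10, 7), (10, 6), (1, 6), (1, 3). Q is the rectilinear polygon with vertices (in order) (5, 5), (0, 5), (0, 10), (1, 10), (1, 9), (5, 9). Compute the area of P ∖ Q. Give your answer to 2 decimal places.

7.00

|P| = 13, |P∩Q| = 6.
|P ∖ Q| = |P| − |P∩Q| = 13 − 6 = 7.00.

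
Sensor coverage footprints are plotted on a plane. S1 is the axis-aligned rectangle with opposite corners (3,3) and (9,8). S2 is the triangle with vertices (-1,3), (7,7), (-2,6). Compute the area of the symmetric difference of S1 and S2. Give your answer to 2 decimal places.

37.78

|S1| = 30, |S2| = 14, |S1∩S2| = 3.1111.
|S1 △ S2| = |S1| + |S2| − 2·|S1∩S2| = 30 + 14 − 6.2222 = 37.78.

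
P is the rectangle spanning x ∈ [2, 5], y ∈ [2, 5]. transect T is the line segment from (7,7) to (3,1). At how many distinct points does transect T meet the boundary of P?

2

The segment meets the boundary at (3.667,2), (5,4).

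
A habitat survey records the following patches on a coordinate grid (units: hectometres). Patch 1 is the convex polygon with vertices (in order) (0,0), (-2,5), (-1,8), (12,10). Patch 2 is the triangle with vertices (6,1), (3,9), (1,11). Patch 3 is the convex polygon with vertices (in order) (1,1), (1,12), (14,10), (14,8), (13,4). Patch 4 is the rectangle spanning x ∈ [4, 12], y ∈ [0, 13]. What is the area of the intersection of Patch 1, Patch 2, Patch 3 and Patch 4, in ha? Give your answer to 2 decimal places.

The intersection is the polygon with vertices (4.588,3.824), (4,5), (4,6.333), (4.857,4.048).
By the shoelace formula its area is 0.80.

0.80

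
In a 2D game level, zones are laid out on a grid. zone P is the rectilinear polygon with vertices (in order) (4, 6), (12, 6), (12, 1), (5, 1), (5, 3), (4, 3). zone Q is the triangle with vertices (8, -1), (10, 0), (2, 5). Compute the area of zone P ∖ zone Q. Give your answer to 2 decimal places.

34.45

|zone P| = 38, |zone P∩zone Q| = 3.55.
|zone P ∖ zone Q| = |zone P| − |zone P∩zone Q| = 38 − 3.55 = 34.45.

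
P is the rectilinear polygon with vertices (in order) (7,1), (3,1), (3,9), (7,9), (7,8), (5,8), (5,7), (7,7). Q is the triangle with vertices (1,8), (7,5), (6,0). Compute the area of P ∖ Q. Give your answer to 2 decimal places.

16.11

|P| = 30, |P∩Q| = 13.8875.
|P ∖ Q| = |P| − |P∩Q| = 30 − 13.8875 = 16.11.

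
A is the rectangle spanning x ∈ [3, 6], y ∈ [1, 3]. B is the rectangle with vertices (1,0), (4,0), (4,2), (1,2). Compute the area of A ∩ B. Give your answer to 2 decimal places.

1.00

|A∩B|: x∈[3,4], y∈[1,2] → 1·1 = 1.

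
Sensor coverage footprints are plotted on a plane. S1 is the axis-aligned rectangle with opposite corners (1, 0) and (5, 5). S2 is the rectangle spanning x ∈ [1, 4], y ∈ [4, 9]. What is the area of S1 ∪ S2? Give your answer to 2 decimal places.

By inclusion–exclusion:
Individual areas: |S1| = 20, |S2| = 15.
|S1∩S2|: x∈[1,4], y∈[4,5] → 3·1 = 3.
|S1 ∪ S2| = 35 − 3 = 32.00.

32.00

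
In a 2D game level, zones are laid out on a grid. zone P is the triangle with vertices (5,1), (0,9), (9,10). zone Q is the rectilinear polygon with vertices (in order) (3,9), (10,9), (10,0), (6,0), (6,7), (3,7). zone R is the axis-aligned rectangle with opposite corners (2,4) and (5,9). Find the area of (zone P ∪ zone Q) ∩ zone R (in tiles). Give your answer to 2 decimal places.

The region (zone P ∪ zone Q) ∩ zone R is the polygon with vertices (2,5.8), (2,9), (5,9), (5,4), (3.125,4).
By the shoelace formula its area is 13.99.

13.99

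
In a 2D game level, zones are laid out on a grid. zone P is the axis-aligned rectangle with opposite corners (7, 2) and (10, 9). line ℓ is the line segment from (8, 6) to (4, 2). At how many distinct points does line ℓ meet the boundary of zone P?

1

The segment meets the boundary at (7,5).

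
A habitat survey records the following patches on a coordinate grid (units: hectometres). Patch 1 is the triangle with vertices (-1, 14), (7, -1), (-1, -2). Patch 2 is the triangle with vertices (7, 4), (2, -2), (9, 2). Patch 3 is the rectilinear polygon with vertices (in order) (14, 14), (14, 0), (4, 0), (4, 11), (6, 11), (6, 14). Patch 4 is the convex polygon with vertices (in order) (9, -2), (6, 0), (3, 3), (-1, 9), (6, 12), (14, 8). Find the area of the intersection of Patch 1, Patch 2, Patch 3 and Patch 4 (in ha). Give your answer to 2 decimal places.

The intersection is the polygon with vertices (5.374,2.049), (6.241,0.423), (5.818,0.182), (4.727,1.273).
By the shoelace formula its area is 1.22.

1.22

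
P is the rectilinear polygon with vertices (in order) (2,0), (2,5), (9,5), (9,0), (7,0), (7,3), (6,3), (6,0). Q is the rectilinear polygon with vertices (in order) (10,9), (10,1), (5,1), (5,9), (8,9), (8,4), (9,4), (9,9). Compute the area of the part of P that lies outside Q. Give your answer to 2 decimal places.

19.00

|P| = 32, |P∩Q| = 13.
|P ∖ Q| = |P| − |P∩Q| = 32 − 13 = 19.00.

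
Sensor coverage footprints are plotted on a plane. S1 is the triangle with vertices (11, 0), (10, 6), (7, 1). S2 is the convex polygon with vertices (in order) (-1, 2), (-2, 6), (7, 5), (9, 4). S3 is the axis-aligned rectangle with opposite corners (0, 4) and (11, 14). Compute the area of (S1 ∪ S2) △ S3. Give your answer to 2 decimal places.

121.49

|S1 ∪ S2| = 35.9878.
|(S1 ∪ S2) ∩ S3| = 12.2479.
|(S1 ∪ S2) △ S3| = 35.9878 + 110 − 24.4957 = 121.49.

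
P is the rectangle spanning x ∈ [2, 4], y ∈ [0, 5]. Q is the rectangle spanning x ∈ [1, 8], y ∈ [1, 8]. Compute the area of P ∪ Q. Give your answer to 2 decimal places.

51.00

By inclusion–exclusion:
Individual areas: |P| = 10, |Q| = 49.
|P∩Q|: x∈[2,4], y∈[1,5] → 2·4 = 8.
|P ∪ Q| = 59 − 8 = 51.00.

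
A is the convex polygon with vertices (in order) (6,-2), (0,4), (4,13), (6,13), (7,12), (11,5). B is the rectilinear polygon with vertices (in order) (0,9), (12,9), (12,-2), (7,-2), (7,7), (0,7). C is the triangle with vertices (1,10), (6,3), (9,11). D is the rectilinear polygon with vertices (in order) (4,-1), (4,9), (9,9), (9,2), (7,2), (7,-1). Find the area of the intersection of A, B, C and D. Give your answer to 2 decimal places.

8.08

The intersection is the polygon with vertices (7,5.667), (7,7), (4,7), (4,9), (8.25,9).
By the shoelace formula its area is 8.08.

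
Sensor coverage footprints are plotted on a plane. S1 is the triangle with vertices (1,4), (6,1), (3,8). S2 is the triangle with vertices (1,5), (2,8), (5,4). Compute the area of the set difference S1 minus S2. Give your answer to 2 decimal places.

|S1| = 13, |S1∩S2| = 4.5067.
|S1 ∖ S2| = |S1| − |S1∩S2| = 13 − 4.5067 = 8.49.

8.49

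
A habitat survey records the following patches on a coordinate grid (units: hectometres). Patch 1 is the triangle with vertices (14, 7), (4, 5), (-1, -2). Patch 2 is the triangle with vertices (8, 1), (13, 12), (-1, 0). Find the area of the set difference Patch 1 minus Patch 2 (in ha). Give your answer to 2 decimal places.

6.64

|Patch 1| = 30, |Patch 1∩Patch 2| = 23.3627.
|Patch 1 ∖ Patch 2| = |Patch 1| − |Patch 1∩Patch 2| = 30 − 23.3627 = 6.64.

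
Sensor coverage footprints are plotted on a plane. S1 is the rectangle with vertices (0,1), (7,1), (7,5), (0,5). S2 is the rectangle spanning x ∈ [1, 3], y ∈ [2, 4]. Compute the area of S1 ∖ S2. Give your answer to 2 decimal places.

|S1∩S2|: x∈[1,3], y∈[2,4] → 2·2 = 4.
|S1| = 28.
|S1 ∖ S2| = |S1| − |S1∩S2| = 28 − 4 = 24.00.

24.00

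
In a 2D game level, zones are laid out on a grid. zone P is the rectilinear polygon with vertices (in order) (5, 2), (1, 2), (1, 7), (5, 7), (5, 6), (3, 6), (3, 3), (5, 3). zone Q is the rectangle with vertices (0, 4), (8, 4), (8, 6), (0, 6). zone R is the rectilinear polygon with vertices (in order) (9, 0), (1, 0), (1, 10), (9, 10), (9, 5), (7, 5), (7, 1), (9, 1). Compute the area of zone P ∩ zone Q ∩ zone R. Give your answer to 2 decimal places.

4.00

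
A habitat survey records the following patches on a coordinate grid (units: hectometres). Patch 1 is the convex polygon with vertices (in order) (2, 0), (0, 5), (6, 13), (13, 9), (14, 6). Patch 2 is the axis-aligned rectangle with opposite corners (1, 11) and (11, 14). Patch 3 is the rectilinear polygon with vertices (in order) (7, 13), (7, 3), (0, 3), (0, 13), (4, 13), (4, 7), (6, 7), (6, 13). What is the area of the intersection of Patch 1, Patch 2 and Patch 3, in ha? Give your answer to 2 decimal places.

The intersection is the polygon with vertices (7,12.429), (7,11), (6,11), (6,13).
By the shoelace formula its area is 1.71.

1.71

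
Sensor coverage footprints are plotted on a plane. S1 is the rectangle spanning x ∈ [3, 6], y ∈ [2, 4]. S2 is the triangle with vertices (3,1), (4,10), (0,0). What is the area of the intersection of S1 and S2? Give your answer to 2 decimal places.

0.44

The intersection is the polygon with vertices (3,2), (3,4), (3.333,4), (3.111,2).
By the shoelace formula its area is 0.44.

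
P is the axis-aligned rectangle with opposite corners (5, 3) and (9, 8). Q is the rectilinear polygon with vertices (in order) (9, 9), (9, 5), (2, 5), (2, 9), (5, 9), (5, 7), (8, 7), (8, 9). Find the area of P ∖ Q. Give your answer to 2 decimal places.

11.00

|P| = 20, |P∩Q| = 9.
|P ∖ Q| = |P| − |P∩Q| = 20 − 9 = 11.00.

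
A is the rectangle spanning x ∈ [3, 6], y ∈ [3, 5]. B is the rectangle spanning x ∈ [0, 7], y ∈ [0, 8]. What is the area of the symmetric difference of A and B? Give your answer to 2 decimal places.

50.00

|A∩B|: x∈[3,6], y∈[3,5] → 3·2 = 6.
|A △ B| = |A| + |B| − 2·|A∩B| = 6 + 56 − 12 = 50.00.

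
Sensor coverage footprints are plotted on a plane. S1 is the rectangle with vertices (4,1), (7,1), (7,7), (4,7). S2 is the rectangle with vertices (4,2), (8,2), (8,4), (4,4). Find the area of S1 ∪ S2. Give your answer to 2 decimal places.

20.00

By inclusion–exclusion:
Individual areas: |S1| = 18, |S2| = 8.
|S1∩S2|: x∈[4,7], y∈[2,4] → 3·2 = 6.
|S1 ∪ S2| = 26 − 6 = 20.00.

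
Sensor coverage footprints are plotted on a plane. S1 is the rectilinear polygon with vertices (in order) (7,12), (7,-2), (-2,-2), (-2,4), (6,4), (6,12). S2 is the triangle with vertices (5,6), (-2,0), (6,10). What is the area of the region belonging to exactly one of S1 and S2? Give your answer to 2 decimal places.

67.13

|S1| = 62, |S2| = 11, |S1∩S2| = 2.9333.
|S1 △ S2| = |S1| + |S2| − 2·|S1∩S2| = 62 + 11 − 5.8667 = 67.13.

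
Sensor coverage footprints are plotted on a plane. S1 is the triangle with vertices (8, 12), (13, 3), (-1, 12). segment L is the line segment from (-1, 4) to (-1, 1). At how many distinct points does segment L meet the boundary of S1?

0

The segment lies entirely outside S1 and never meets its boundary.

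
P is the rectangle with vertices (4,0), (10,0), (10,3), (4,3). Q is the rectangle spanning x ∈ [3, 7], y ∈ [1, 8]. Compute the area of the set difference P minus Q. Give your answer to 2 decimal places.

|P∩Q|: x∈[4,7], y∈[1,3] → 3·2 = 6.
|P| = 18.
|P ∖ Q| = |P| − |P∩Q| = 18 − 6 = 12.00.

12.00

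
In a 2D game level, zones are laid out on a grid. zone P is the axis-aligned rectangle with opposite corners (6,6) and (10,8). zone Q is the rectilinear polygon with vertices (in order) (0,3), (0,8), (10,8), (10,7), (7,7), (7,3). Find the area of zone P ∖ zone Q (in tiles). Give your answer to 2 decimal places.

|zone P| = 8, |zone P∩zone Q| = 5.
|zone P ∖ zone Q| = |zone P| − |zone P∩zone Q| = 8 − 5 = 3.00.

3.00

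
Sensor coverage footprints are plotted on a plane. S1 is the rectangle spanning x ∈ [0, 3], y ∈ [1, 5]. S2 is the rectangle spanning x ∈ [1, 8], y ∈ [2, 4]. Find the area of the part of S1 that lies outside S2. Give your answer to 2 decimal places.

8.00

|S1∩S2|: x∈[1,3], y∈[2,4] → 2·2 = 4.
|S1| = 12.
|S1 ∖ S2| = |S1| − |S1∩S2| = 12 − 4 = 8.00.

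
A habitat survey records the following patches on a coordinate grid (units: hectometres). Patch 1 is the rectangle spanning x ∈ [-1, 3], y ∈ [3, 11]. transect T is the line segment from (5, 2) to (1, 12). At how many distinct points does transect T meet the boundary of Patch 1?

The segment meets the boundary at (1.4,11), (3,7).

2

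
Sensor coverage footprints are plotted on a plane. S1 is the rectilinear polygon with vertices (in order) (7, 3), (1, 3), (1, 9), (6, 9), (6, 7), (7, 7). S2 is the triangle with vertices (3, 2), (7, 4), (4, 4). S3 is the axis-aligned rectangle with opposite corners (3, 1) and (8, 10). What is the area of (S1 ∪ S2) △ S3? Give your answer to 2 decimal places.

|S1 ∪ S2| = 34.75.
|(S1 ∪ S2) ∩ S3| = 22.75.
|(S1 ∪ S2) △ S3| = 34.75 + 45 − 45.5 = 34.25.

34.25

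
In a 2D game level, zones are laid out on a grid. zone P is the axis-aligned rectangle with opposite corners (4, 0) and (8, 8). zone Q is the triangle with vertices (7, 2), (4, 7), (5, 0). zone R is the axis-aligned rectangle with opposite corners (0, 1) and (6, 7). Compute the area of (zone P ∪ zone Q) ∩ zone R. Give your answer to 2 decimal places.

12.00

The region (zone P ∪ zone Q) ∩ zone R is the polygon with vertices (4,7), (6,7), (6,1), (4,1).
By the shoelace formula its area is 12.00.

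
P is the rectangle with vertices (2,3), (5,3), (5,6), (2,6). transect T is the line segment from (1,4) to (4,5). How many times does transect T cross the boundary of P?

The segment meets the boundary at (2,4.333).

1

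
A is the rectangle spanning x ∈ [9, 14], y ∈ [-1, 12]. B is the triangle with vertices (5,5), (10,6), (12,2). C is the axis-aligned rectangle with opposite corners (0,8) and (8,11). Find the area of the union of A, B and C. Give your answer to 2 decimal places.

94.03

By inclusion–exclusion:
Individual areas: |A| = 65, |B| = 11, |C| = 24.
|A∩B| = 5.9714.
|A∩C| = 0 (no overlap).
|B∩C| = 0.
|A∩B∩C| = 0.
|A ∪ B ∪ C| = 100 − 5.9714 + 0 = 94.03.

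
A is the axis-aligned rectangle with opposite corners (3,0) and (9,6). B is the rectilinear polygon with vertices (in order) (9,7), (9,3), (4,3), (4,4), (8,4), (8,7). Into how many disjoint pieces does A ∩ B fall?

A ∩ B is a single connected region.

1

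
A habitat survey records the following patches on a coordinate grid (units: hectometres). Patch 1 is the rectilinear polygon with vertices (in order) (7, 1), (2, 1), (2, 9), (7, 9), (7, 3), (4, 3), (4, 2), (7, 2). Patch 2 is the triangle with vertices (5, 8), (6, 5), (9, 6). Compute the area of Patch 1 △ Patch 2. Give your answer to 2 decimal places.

|Patch 1| = 37, |Patch 2| = 5, |Patch 1∩Patch 2| = 3.3333.
|Patch 1 △ Patch 2| = |Patch 1| + |Patch 2| − 2·|Patch 1∩Patch 2| = 37 + 5 − 6.6667 = 35.33.

35.33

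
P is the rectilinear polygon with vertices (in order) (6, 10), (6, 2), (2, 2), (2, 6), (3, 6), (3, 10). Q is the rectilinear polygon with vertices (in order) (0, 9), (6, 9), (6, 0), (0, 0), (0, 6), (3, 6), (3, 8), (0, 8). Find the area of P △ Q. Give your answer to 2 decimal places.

|P| = 28, |Q| = 48, |P∩Q| = 25.
|P △ Q| = |P| + |Q| − 2·|P∩Q| = 28 + 48 − 50 = 26.00.

26.00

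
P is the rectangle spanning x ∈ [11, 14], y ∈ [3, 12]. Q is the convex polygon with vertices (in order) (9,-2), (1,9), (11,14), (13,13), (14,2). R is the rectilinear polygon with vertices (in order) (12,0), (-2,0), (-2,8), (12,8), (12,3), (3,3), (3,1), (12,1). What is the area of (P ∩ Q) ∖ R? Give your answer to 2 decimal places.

17.50

|P ∩ Q| = 22.5.
|(P ∩ Q) ∩ R| = 5.
|(P ∩ Q) ∖ R| = 22.5 − 5 = 17.50.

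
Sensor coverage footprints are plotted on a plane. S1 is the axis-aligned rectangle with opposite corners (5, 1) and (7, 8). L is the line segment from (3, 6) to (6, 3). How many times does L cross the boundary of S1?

The segment meets the boundary at (5,4).

1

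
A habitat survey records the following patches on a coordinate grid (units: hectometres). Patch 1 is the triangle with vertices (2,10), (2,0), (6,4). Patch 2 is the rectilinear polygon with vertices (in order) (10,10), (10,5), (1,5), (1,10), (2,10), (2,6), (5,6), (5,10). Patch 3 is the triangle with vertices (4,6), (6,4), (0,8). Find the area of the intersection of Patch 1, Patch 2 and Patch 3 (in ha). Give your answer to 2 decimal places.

0.75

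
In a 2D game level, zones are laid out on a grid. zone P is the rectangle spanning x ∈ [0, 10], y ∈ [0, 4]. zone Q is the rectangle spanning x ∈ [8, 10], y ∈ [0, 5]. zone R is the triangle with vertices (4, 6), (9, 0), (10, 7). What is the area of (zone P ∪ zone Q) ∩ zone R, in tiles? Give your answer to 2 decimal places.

The region (zone P ∪ zone Q) ∩ zone R is the polygon with vertices (8,4), (8,5), (9.714,5), (9,0), (5.667,4).
By the shoelace formula its area is 9.45.

9.45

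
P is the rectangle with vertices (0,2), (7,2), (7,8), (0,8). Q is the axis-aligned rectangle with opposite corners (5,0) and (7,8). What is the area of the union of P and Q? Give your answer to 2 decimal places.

46.00

By inclusion–exclusion:
Individual areas: |P| = 42, |Q| = 16.
|P∩Q|: x∈[5,7], y∈[2,8] → 2·6 = 12.
|P ∪ Q| = 58 − 12 = 46.00.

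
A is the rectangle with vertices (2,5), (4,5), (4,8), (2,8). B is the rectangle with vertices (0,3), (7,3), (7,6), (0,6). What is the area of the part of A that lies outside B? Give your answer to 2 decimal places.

4.00

|A∩B|: x∈[2,4], y∈[5,6] → 2·1 = 2.
|A| = 6.
|A ∖ B| = |A| − |A∩B| = 6 − 2 = 4.00.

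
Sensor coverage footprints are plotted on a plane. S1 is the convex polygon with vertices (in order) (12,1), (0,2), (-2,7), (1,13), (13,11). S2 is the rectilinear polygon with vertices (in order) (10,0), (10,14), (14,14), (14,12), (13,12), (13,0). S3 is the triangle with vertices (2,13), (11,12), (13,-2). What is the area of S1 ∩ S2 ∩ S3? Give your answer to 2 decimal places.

17.85

The intersection is the polygon with vertices (10,11.5), (11.098,11.317), (12.235,3.353), (12,1), (10.722,1.107), (10,2.091).
By the shoelace formula its area is 17.85.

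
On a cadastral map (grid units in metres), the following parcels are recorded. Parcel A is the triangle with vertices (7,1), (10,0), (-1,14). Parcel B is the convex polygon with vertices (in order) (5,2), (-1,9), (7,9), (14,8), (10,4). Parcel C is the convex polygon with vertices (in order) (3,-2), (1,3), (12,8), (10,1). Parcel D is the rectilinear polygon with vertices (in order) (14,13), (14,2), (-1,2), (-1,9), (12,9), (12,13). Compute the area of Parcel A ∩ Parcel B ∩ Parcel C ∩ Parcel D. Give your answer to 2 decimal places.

3.83

The intersection is the polygon with vertices (4.727,4.694), (5.895,5.225), (7.609,3.043), (6.111,2.444).
By the shoelace formula its area is 3.83.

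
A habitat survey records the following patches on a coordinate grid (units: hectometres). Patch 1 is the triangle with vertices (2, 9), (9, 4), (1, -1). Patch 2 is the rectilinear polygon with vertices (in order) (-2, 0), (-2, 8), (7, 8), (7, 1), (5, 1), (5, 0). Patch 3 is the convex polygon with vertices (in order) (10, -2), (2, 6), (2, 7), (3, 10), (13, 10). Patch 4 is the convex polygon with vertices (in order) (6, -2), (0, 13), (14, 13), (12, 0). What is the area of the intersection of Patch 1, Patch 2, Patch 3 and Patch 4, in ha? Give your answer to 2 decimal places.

The intersection is the polygon with vertices (5.923,2.077), (3.333,4.667), (2.182,7.545), (2.333,8), (3.4,8), (7,5.429), (7,2.75).
By the shoelace formula its area is 15.52.

15.52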